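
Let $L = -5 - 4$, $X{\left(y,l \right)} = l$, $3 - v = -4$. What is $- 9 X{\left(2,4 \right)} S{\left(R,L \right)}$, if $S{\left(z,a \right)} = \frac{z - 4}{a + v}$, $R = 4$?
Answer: $0$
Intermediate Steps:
$v = 7$ ($v = 3 - -4 = 3 + 4 = 7$)
$L = -9$
$S{\left(z,a \right)} = \frac{-4 + z}{7 + a}$ ($S{\left(z,a \right)} = \frac{z - 4}{a + 7} = \frac{-4 + z}{7 + a}$)
$- 9 X{\left(2,4 \right)} S{\left(R,L \right)} = \left(-9\right) 4 \frac{-4 + 4}{7 - 9} = - 36 \frac{1}{-2} \cdot 0 = - 36 \left(\left(- \frac{1}{2}\right) 0\right) = \left(-36\right) 0 = 0$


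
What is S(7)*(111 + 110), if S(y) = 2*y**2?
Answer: 21658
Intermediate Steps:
S(7)*(111 + 110) = (2*7**2)*(111 + 110) = (2*49)*221 = 98*221 = 21658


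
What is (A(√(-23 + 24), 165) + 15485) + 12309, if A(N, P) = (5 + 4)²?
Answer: 27875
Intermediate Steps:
A(N, P) = 81 (A(N, P) = 9² = 81)
(A(√(-23 + 24), 165) + 15485) + 12309 = (81 + 15485) + 12309 = 15566 + 12309 = 27875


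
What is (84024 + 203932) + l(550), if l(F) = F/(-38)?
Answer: 5470889/19 ≈ 2.8794e+5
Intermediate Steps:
l(F) = -F/38 (l(F) = F*(-1/38) = -F/38)
(84024 + 203932) + l(550) = (84024 + 203932) - 1/38*550 = 287956 - 275/19 = 5470889/19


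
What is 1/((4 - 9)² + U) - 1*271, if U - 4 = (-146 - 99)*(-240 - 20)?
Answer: -17270558/63729 ≈ -271.00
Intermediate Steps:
U = 63704 (U = 4 + (-146 - 99)*(-240 - 20) = 4 - 245*(-260) = 4 + 63700 = 63704)
1/((4 - 9)² + U) - 1*271 = 1/((4 - 9)² + 63704) - 1*271 = 1/((-5)² + 63704) - 271 = 1/(25 + 63704) - 271 = 1/63729 - 271 = -17270558/63729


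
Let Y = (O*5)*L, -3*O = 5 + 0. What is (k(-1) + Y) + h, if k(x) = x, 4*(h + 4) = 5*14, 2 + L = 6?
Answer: -125/6 ≈ -20.833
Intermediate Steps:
L = 4 (L = -2 + 6 = 4)
h = 27/2 (h = -4 + (5*14)/4 = -4 + (1/4)*70 = -4 + 35/2 = 27/2 ≈ 13.500)
O = -5/3 (O = -(5 + 0)/3 = -1/3*5 = -5/3 ≈ -1.6667)
Y = -100/3 (Y = -5/3*5*4 = -25/3*4 = -100/3 ≈ -33.333)
(k(-1) + Y) + h = (-1 - 100/3) + 27/2 = -103/3 + 27/2 = -125/6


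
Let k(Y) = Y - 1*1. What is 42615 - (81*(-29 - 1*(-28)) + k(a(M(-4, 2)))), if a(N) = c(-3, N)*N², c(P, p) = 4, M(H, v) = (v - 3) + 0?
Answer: 42693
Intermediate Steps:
M(H, v) = -3 + v (M(H, v) = (-3 + v) + 0 = -3 + v)
a(N) = 4*N²
k(Y) = -1 + Y (k(Y) = Y - 1 = -1 + Y)
42615 - (81*(-29 - 1*(-28)) + k(a(M(-4, 2)))) = 42615 - (81*(-29 - 1*(-28)) + (-1 + 4*(-3 + 2)²)) = 42615 - (81*(-29 + 28) + (-1 + 4*(-1)²)) = 42615 - (81*(-1) + (-1 + 4*1)) = 42615 - (-81 + (-1 + 4)) = 42615 - (-81 + 3) = 42615 - 1*(-78) = 42615 + 78 = 42693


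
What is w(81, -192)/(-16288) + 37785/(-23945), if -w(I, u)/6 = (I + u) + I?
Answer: -30987609/19500808 ≈ -1.5890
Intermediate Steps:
w(I, u) = -12*I - 6*u (w(I, u) = -6*((I + u) + I) = -6*(u + 2*I) = -12*I - 6*u)
w(81, -192)/(-16288) + 37785/(-23945) = (-12*81 - 6*(-192))/(-16288) + 37785/(-23945) = (-972 + 1152)*(-1/16288) + 37785*(-1/23945) = 180*(-1/16288) - 7557/4789 = -45/4072 - 7557/4789 = -30987609/19500808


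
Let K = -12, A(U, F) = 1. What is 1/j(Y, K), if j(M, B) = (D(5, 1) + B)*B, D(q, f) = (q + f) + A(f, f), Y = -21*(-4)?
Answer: 1/60 ≈ 0.016667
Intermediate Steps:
Y = 84
D(q, f) = 1 + f + q (D(q, f) = (q + f) + 1 = (f + q) + 1 = 1 + f + q)
j(M, B) = B*(7 + B) (j(M, B) = ((1 + 1 + 5) + B)*B = (7 + B)*B = B*(7 + B))
1/j(Y, K) = 1/(-12*(7 - 12)) = 1/(-12*(-5)) = 1/60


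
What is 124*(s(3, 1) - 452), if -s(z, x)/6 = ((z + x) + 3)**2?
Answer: -92504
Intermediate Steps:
s(z, x) = -6*(3 + x + z)**2 (s(z, x) = -6*((z + x) + 3)**2 = -6*((x + z) + 3)**2 = -6*(3 + x + z)**2)
124*(s(3, 1) - 452) = 124*(-6*(3 + 1 + 3)**2 - 452) = 124*(-6*7**2 - 452) = 124*(-6*49 - 452) = 124*(-294 - 452) = 124*(-746) = -92504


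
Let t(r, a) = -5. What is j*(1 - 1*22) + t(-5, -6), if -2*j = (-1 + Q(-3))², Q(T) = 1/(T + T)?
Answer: 223/24 ≈ 9.2917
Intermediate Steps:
Q(T) = 1/(2*T)
j = -49/72 (j = -(-1 + (½)/(-3))²/2 = -(-1 + (½)*(-⅓))²/2 = -(-1 - ⅙)²/2 = -(-7/6)²/2 = -½*49/36 = -49/72 ≈ -0.68056)
j*(1 - 1*22) + t(-5, -6) = -49*(1 - 1*22)/72 - 5 = -49*(1 - 22)/72 - 5 = -49/72*(-21) - 5 = 343/24 - 5 = 223/24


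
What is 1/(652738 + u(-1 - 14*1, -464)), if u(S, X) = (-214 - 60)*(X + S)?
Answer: 1/783984 ≈ 1.2755e-6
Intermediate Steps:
u(S, X) = -274*S - 274*X (u(S, X) = -274*(S + X) = -274*S - 274*X)
1/(652738 + u(-1 - 14*1, -464)) = 1/(652738 + (-274*(-1 - 14*1) - 274*(-464))) = 1/(652738 + (-274*(-1 - 14) + 127136)) = 1/(652738 + (-274*(-15) + 127136)) = 1/(652738 + (4110 + 127136)) = 1/(652738 + 131246) = 1/783984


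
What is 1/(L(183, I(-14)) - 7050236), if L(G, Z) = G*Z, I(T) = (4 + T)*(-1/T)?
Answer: -7/49352567 ≈ -1.4184e-7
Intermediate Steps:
I(T) = -(4 + T)/T
1/(L(183, I(-14)) - 7050236) = 1/(183*((-4 - 1*(-14))/(-14)) - 7050236) = 1/(183*(-(-4 + 14)/14) - 7050236) = 1/(183*(-1/14*10) - 7050236) = 1/(183*(-5/7) - 7050236) = 1/(-915/7 - 7050236) = 1/(-49352567/7) = -7/49352567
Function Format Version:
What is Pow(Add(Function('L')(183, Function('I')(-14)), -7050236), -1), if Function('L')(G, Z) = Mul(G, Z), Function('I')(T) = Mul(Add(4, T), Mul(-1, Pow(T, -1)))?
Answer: Rational(-7, 49352567) ≈ -1.4184e-7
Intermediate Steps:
Function('I')(T) = Mul(-1, Pow(T, -1), Add(4, T))
Pow(Add(Function('L')(183, Function('I')(-14)), -7050236), -1) = Pow(Add(Mul(183, Mul(Pow(-14, -1), Add(-4, Mul(-1, -14)))), -7050236), -1) = Pow(Add(Mul(183, Mul(Rational(-1, 14), Add(-4, 14))), -7050236), -1) = Pow(Add(Mul(183, Mul(Rational(-1, 14), 10)), -7050236), -1) = Pow(Add(Mul(183, Rational(-5, 7)), -7050236), -1) = Pow(Add(Rational(-915, 7), -7050236), -1) = Pow(Rational(-49352567, 7), -1) = Rational(-7, 49352567)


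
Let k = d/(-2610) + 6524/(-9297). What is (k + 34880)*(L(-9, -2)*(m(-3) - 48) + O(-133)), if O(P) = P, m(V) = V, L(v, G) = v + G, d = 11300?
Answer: 1341458280104/89871 ≈ 1.4926e+7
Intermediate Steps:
L(v, G) = G + v
k = -452162/89871 (k = 11300/(-2610) + 6524/(-9297) = 11300*(-1/2610) + 6524*(-1/9297) = -1130/261 - 6524/9297 = -452162/89871 ≈ -5.0312)
(k + 34880)*(L(-9, -2)*(m(-3) - 48) + O(-133)) = (-452162/89871 + 34880)*((-2 - 9)*(-3 - 48) - 133) = 3134248318*(-11*(-51) - 133)/89871 = 3134248318*(561 - 133)/89871 = (3134248318/89871)*428 = 1341458280104/89871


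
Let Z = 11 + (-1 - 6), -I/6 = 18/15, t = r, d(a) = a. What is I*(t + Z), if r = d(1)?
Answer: -36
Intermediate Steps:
r = 1
t = 1
I = -36/5 (I = -108/15 = -6*6/5 = -36/5 ≈ -7.2000)
Z = 4 (Z = 11 - 7 = 4)
I*(t + Z) = -36*(1 + 4)/5 = -36/5*5 = -36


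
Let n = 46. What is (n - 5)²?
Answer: 1681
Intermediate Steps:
(n - 5)² = (46 - 5)² = 41² = 1681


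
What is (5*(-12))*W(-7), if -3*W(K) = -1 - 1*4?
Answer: -100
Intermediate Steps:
W(K) = 5/3 (W(K) = -(-1 - 1*4)/3 = -(-1 - 4)/3 = -⅓*(-5) = 5/3)
(5*(-12))*W(-7) = (5*(-12))*(5/3) = -60*5/3 = -100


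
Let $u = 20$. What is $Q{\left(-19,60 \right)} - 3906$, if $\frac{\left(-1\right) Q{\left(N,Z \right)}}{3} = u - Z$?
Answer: $-3786$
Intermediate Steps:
$Q{\left(N,Z \right)} = -60 + 3 Z$ ($Q{\left(N,Z \right)} = - 3 \left(20 - Z\right) = -60 + 3 Z$)
$Q{\left(-19,60 \right)} - 3906 = \left(-60 + 3 \cdot 60\right) - 3906 = \left(-60 + 180\right) - 3906 = 120 - 3906 = -3786$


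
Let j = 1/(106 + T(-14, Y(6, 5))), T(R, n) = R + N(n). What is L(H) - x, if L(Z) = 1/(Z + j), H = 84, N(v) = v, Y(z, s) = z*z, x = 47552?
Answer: -511326528/10753 ≈ -47552.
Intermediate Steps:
Y(z, s) = z²
T(R, n) = R + n
j = 1/128 (j = 1/(106 + (-14 + 6²)) = 1/(106 + (-14 + 36)) = 1/(106 + 22) = 1/128 ≈ 0.0078125)
L(Z) = 1/(1/128 + Z) (L(Z) = 1/(Z + 1/128) = 1/(1/128 + Z))
L(H) - x = 128/(1 + 128*84) - 1*47552 = 128/(1 + 10752) - 47552 = 128/10753 - 47552 = -511326528/10753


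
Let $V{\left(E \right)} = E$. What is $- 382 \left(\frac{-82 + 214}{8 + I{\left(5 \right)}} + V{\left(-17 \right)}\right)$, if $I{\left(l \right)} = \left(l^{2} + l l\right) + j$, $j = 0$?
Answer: $\frac{163114}{29} \approx 5624.6$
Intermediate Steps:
$I{\left(l \right)} = 2 l^{2}$ ($I{\left(l \right)} = \left(l^{2} + l l\right) + 0 = \left(l^{2} + l^{2}\right) + 0 = 2 l^{2} + 0 = 2 l^{2}$)
$- 382 \left(\frac{-82 + 214}{8 + I{\left(5 \right)}} + V{\left(-17 \right)}\right) = - 382 \left(\frac{-82 + 214}{8 + 2 \cdot 5^{2}} - 17\right) = - 382 \left(\frac{132}{8 + 2 \cdot 25} - 17\right) = - 382 \left(\frac{132}{8 + 50} - 17\right) = - 382 \left(\frac{132}{58} - 17\right) = - 382 \left(132 \cdot \frac{1}{58} - 17\right) = - 382 \left(\frac{66}{29} - 17\right) = \left(-382\right) \left(- \frac{427}{29}\right) = \frac{163114}{29}$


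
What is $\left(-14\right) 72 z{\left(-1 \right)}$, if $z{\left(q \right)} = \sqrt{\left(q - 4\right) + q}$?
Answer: $- 1008 i \sqrt{6} \approx - 2469.1 i$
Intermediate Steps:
$z{\left(q \right)} = \sqrt{-4 + 2 q}$ ($z{\left(q \right)} = \sqrt{\left(q - 4\right) + q} = \sqrt{\left(-4 + q\right) + q} = \sqrt{-4 + 2 q}$)
$\left(-14\right) 72 z{\left(-1 \right)} = \left(-14\right) 72 \sqrt{-4 + 2 \left(-1\right)} = - 1008 \sqrt{-4 - 2} = - 1008 \sqrt{-6} = - 1008 i \sqrt{6}$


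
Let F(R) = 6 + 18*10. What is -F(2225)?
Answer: -186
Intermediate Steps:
F(R) = 186 (F(R) = 6 + 180 = 186)
-F(2225) = -1*186 = -186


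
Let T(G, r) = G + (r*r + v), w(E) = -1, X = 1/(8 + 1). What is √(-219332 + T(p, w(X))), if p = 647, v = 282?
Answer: I*√218402 ≈ 467.33*I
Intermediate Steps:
X = ⅑ (X = 1/9 = ⅑ ≈ 0.11111)
T(G, r) = 282 + G + r² (T(G, r) = G + (r*r + 282) = G + (r² + 282) = G + (282 + r²) = 282 + G + r²)
√(-219332 + T(p, w(X))) = √(-219332 + (282 + 647 + (-1)²)) = √(-219332 + (282 + 647 + 1)) = √(-219332 + 930) = √(-218402) = I*√218402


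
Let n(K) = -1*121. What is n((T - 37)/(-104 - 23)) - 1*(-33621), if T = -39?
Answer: 33500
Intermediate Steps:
n(K) = -121
n((T - 37)/(-104 - 23)) - 1*(-33621) = -121 - 1*(-33621) = -121 + 33621 = 33500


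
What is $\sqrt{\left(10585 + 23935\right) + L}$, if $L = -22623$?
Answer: $\sqrt{11897} \approx 109.07$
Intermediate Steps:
$\sqrt{\left(10585 + 23935\right) + L} = \sqrt{\left(10585 + 23935\right) - 22623} = \sqrt{34520 - 22623} = \sqrt{11897}$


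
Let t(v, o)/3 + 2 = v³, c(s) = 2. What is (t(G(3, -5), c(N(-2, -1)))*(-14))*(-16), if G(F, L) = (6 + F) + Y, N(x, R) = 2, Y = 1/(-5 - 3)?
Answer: 7494627/16 ≈ 4.6841e+5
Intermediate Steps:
Y = -⅛ (Y = 1/(-8) = -⅛ ≈ -0.12500)
G(F, L) = 47/8 + F (G(F, L) = (6 + F) - ⅛ = 47/8 + F)
t(v, o) = -6 + 3*v³
(t(G(3, -5), c(N(-2, -1)))*(-14))*(-16) = ((-6 + 3*(47/8 + 3)³)*(-14))*(-16) = ((-6 + 3*(71/8)³)*(-14))*(-16) = ((-6 + 3*(357911/512))*(-14))*(-16) = ((-6 + 1073733/512)*(-14))*(-16) = ((1070661/512)*(-14))*(-16) = -7494627/256*(-16) = 7494627/16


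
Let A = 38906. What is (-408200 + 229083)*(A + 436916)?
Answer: -85227809174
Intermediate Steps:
(-408200 + 229083)*(A + 436916) = (-408200 + 229083)*(38906 + 436916) = -179117*475822 = -85227809174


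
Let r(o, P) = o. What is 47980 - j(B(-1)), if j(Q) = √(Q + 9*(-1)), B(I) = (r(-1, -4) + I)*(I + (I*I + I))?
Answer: 47980 - I*√7 ≈ 47980.0 - 2.6458*I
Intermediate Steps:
B(I) = (-1 + I)*(I² + 2*I) (B(I) = (-1 + I)*(I + (I*I + I)) = (-1 + I)*(I + (I² + I)) = (-1 + I)*(I + (I + I²)) = (-1 + I)*(I² + 2*I))
j(Q) = √(-9 + Q) (j(Q) = √(Q - 9) = √(-9 + Q))
47980 - j(B(-1)) = 47980 - √(-9 - (-2 - 1 + (-1)²)) = 47980 - √(-9 - (-2 - 1 + 1)) = 47980 - √(-9 - 1*(-2)) = 47980 - √(-9 + 2) = 47980 - √(-7) = 47980 - I*√7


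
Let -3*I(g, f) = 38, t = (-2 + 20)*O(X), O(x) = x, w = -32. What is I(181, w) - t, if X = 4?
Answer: -254/3 ≈ -84.667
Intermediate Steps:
t = 72 (t = (-2 + 20)*4 = 18*4 = 72)
I(g, f) = -38/3 (I(g, f) = -1/3*38 = -38/3)
I(181, w) - t = -38/3 - 1*72 = -38/3 - 72 = -254/3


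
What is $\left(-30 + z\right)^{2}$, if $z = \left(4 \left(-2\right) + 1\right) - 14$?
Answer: $2601$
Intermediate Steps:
$z = -21$ ($z = \left(-8 + 1\right) - 14 = -7 - 14 = -21$)
$\left(-30 + z\right)^{2} = \left(-30 - 21\right)^{2} = \left(-51\right)^{2} = 2601$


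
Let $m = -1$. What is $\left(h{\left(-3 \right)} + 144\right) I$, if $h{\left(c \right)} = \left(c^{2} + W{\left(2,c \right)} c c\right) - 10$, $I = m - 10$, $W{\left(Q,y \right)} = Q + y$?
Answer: $-1474$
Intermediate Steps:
$I = -11$ ($I = -1 - 10 = -11$)
$h{\left(c \right)} = -10 + c^{2} + c^{2} \left(2 + c\right)$ ($h{\left(c \right)} = \left(c^{2} + \left(2 + c\right) c c\right) - 10 = \left(c^{2} + c \left(2 + c\right) c\right) - 10 = \left(c^{2} + c^{2} \left(2 + c\right)\right) - 10 = -10 + c^{2} + c^{2} \left(2 + c\right)$)
$\left(h{\left(-3 \right)} + 144\right) I = \left(\left(-10 + \left(-3\right)^{3} + 3 \left(-3\right)^{2}\right) + 144\right) \left(-11\right) = \left(\left(-10 - 27 + 3 \cdot 9\right) + 144\right) \left(-11\right) = \left(\left(-10 - 27 + 27\right) + 144\right) \left(-11\right) = \left(-10 + 144\right) \left(-11\right) = 134 \left(-11\right) = -1474$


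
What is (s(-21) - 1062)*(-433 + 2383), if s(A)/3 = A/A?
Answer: -2065050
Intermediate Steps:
s(A) = 3 (s(A) = 3*(A/A) = 3*1 = 3)
(s(-21) - 1062)*(-433 + 2383) = (3 - 1062)*(-433 + 2383) = -1059*1950 = -2065050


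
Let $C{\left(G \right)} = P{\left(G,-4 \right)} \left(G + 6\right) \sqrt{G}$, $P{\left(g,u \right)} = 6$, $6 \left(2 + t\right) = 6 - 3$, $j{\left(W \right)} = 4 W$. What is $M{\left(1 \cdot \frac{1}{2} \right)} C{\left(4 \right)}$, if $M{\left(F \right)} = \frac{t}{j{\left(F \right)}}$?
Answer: $-90$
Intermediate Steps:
$t = - \frac{3}{2}$ ($t = -2 + \frac{6 - 3}{6} = -2 + \frac{1}{6} \cdot 3 = -2 + \frac{1}{2} = - \frac{3}{2} \approx -1.5$)
$M{\left(F \right)} = - \frac{3}{8 F}$ ($M{\left(F \right)} = - \frac{3}{2 \cdot 4 F} = - \frac{3 \frac{1}{4 F}}{2} = - \frac{3}{8 F}$)
$C{\left(G \right)} = \sqrt{G} \left(36 + 6 G\right)$ ($C{\left(G \right)} = 6 \left(G + 6\right) \sqrt{G} = 6 \left(6 + G\right) \sqrt{G} = \left(36 + 6 G\right) \sqrt{G} = \sqrt{G} \left(36 + 6 G\right)$)
$M{\left(1 \cdot \frac{1}{2} \right)} C{\left(4 \right)} = - \frac{3}{8 \cdot 1 \cdot \frac{1}{2}} \cdot 6 \sqrt{4} \left(6 + 4\right) = - \frac{3}{8 \cdot 1 \cdot \frac{1}{2}} \cdot 6 \cdot 2 \cdot 10 = - \frac{3 \frac{1}{\frac{1}{2}}}{8} \cdot 120 = \left(- \frac{3}{8}\right) 2 \cdot 120 = \left(- \frac{3}{4}\right) 120 = -90$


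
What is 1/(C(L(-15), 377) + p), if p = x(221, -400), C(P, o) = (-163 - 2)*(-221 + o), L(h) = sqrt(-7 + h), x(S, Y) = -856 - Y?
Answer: -1/26196 ≈ -3.8174e-5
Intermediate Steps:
C(P, o) = 36465 - 165*o (C(P, o) = -165*(-221 + o) = 36465 - 165*o)
p = -456 (p = -856 - 1*(-400) = -856 + 400 = -456)
1/(C(L(-15), 377) + p) = 1/((36465 - 165*377) - 456) = 1/((36465 - 62205) - 456) = 1/(-25740 - 456) = 1/(-26196) = -1/26196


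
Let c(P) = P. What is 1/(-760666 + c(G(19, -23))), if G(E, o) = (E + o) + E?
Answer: -1/760651 ≈ -1.3147e-6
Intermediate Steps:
G(E, o) = o + 2*E
1/(-760666 + c(G(19, -23))) = 1/(-760666 + (-23 + 2*19)) = 1/(-760666 + (-23 + 38)) = 1/(-760666 + 15) = 1/(-760651) = -1/760651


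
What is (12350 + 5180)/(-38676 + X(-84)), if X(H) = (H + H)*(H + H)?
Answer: -8765/5226 ≈ -1.6772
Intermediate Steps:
X(H) = 4*H**2 (X(H) = (2*H)*(2*H) = 4*H**2)
(12350 + 5180)/(-38676 + X(-84)) = (12350 + 5180)/(-38676 + 4*(-84)**2) = 17530/(-38676 + 4*7056) = 17530/(-38676 + 28224) = 17530/(-10452) = 17530*(-1/10452) = -8765/5226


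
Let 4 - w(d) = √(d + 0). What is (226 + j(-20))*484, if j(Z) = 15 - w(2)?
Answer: 114708 + 484*√2 ≈ 1.1539e+5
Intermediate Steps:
w(d) = 4 - √d (w(d) = 4 - √(d + 0) = 4 - √d)
j(Z) = 11 + √2 (j(Z) = 15 - (4 - √2) = 15 + (-4 + √2) = 11 + √2)
(226 + j(-20))*484 = (226 + (11 + √2))*484 = (237 + √2)*484 = 114708 + 484*√2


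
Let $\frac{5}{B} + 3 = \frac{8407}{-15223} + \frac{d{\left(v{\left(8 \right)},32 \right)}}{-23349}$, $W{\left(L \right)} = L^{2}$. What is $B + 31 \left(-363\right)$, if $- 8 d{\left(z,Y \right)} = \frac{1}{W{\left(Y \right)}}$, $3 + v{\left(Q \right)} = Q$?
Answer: $- \frac{23281739275953465}{2068677463477} \approx -11254.0$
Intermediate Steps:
$v{\left(Q \right)} = -3 + Q$
$d{\left(z,Y \right)} = - \frac{1}{8 Y^{2}}$
$B = - \frac{2911779446784}{2068677463477}$ ($B = \frac{5}{-3 + \left(\frac{8407}{-15223} + \frac{\left(- \frac{1}{8}\right) \frac{1}{1024}}{-23349}\right)} = \frac{5}{-3 + \left(8407 \left(- \frac{1}{15223}\right) + \left(- \frac{1}{8}\right) \frac{1}{1024} \left(- \frac{1}{23349}\right)\right)} = \frac{5}{-3 - \frac{1608048977033}{2911779446784}} = \frac{5}{- \frac{10343387317385}{2911779446784}} = 5 \left(- \frac{2911779446784}{10343387317385}\right) = - \frac{2911779446784}{2068677463477} \approx -1.4076$)
$B + 31 \left(-363\right) = - \frac{2911779446784}{2068677463477} + 31 \left(-363\right) = - \frac{2911779446784}{2068677463477} - 11253 = - \frac{23281739275953465}{2068677463477}$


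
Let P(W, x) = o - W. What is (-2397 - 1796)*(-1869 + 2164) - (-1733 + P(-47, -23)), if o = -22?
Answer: -1235227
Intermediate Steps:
P(W, x) = -22 - W
(-2397 - 1796)*(-1869 + 2164) - (-1733 + P(-47, -23)) = (-2397 - 1796)*(-1869 + 2164) - (-1733 + (-22 - 1*(-47))) = -4193*295 - (-1733 + (-22 + 47)) = -1236935 - (-1733 + 25) = -1236935 - 1*(-1708) = -1236935 + 1708 = -1235227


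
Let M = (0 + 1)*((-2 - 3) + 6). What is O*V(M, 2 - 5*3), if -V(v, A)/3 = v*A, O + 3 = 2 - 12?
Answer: -507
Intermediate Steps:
O = -13 (O = -3 + (2 - 12) = -3 - 10 = -13)
M = 1 (M = 1*(-5 + 6) = 1*1 = 1)
V(v, A) = -3*A*v (V(v, A) = -3*v*A = -3*A*v)
O*V(M, 2 - 5*3) = -(-39)*(2 - 5*3) = -(-39)*(2 - 15) = -(-39)*(-13) = -13*39 = -507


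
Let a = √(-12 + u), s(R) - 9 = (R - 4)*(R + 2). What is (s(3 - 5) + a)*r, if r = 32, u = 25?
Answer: 288 + 32*√13 ≈ 403.38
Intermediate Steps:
s(R) = 9 + (-4 + R)*(2 + R) (s(R) = 9 + (R - 4)*(R + 2) = 9 + (-4 + R)*(2 + R))
a = √13 (a = √(-12 + 25) = √13 ≈ 3.6056)
(s(3 - 5) + a)*r = ((1 + (3 - 5)² - 2*(3 - 5)) + √13)*32 = ((1 + (-2)² - 2*(-2)) + √13)*32 = ((1 + 4 + 4) + √13)*32 = (9 + √13)*32 = 288 + 32*√13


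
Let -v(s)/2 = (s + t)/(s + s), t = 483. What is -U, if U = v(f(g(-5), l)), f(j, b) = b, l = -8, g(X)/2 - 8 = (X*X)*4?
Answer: -475/8 ≈ -59.375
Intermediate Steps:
g(X) = 16 + 8*X² (g(X) = 16 + 2*((X*X)*4) = 16 + 2*(X²*4) = 16 + 2*(4*X²) = 16 + 8*X²)
v(s) = -(483 + s)/s (v(s) = -2*(s + 483)/(s + s) = -2*(483 + s)/(2*s) = -2*(483 + s)*1/(2*s) = -(483 + s)/s)
U = 475/8 (U = (-483 - 1*(-8))/(-8) = -(-483 + 8)/8 = -⅛*(-475) = 475/8 ≈ 59.375)
-U = -1*475/8 = -475/8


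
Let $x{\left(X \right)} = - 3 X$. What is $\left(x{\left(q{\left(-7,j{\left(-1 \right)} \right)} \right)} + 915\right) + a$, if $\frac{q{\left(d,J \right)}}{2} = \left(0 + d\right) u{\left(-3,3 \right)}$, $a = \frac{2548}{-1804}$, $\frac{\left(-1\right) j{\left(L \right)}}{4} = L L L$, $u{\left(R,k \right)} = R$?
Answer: $\frac{355202}{451} \approx 787.59$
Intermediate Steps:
$j{\left(L \right)} = - 4 L^{3}$ ($j{\left(L \right)} = - 4 L L L = - 4 L^{2} L = - 4 L^{3}$)
$a = - \frac{637}{451}$ ($a = 2548 \left(- \frac{1}{1804}\right) = - \frac{637}{451} \approx -1.4124$)
$q{\left(d,J \right)} = - 6 d$ ($q{\left(d,J \right)} = 2 \left(0 + d\right) \left(-3\right) = 2 d \left(-3\right) = 2 \left(- 3 d\right) = - 6 d$)
$\left(x{\left(q{\left(-7,j{\left(-1 \right)} \right)} \right)} + 915\right) + a = \left(- 3 \left(\left(-6\right) \left(-7\right)\right) + 915\right) - \frac{637}{451} = \left(\left(-3\right) 42 + 915\right) - \frac{637}{451} = \left(-126 + 915\right) - \frac{637}{451} = 789 - \frac{637}{451} = \frac{355202}{451}$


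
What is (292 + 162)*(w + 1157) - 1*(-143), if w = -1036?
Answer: 55077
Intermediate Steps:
(292 + 162)*(w + 1157) - 1*(-143) = (292 + 162)*(-1036 + 1157) - 1*(-143) = 454*121 + 143 = 54934 + 143 = 55077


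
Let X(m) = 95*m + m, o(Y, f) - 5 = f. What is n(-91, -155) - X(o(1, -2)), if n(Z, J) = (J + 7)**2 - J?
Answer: 21771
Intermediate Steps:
n(Z, J) = (7 + J)**2 - J
o(Y, f) = 5 + f
X(m) = 96*m
n(-91, -155) - X(o(1, -2)) = ((7 - 155)**2 - 1*(-155)) - 96*(5 - 2) = ((-148)**2 + 155) - 96*3 = (21904 + 155) - 1*288 = 22059 - 288 = 21771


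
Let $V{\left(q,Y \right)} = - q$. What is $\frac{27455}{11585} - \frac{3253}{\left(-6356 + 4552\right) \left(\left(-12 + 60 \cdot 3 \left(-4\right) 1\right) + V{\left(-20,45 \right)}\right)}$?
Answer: $\frac{7045366767}{2976066016} \approx 2.3673$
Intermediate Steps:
$\frac{27455}{11585} - \frac{3253}{\left(-6356 + 4552\right) \left(\left(-12 + 60 \cdot 3 \left(-4\right) 1\right) + V{\left(-20,45 \right)}\right)} = \frac{27455}{11585} - \frac{3253}{\left(-6356 + 4552\right) \left(\left(-12 + 60 \cdot 3 \left(-4\right) 1\right) - -20\right)} = 27455 \cdot \frac{1}{11585} - \frac{3253}{\left(-1804\right) \left(\left(-12 + 60 \left(\left(-12\right) 1\right)\right) + 20\right)} = \frac{5491}{2317} - \frac{3253}{\left(-1804\right) \left(\left(-12 + 60 \left(-12\right)\right) + 20\right)} = \frac{5491}{2317} - \frac{3253}{\left(-1804\right) \left(\left(-12 - 720\right) + 20\right)} = \frac{5491}{2317} - \frac{3253}{\left(-1804\right) \left(-732 + 20\right)} = \frac{5491}{2317} - \frac{3253}{\left(-1804\right) \left(-712\right)} = \frac{5491}{2317} - \frac{3253}{1284448} = \frac{7045366767}{2976066016}$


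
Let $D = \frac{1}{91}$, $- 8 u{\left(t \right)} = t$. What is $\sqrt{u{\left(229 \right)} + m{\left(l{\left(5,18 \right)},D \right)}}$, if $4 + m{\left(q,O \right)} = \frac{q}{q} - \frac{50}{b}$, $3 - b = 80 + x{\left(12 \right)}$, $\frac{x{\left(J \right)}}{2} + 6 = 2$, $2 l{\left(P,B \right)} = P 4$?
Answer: $\frac{i \sqrt{2353866}}{276} \approx 5.5588 i$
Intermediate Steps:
$l{\left(P,B \right)} = 2 P$ ($l{\left(P,B \right)} = \frac{P 4}{2} = \frac{4 P}{2} = 2 P$)
$x{\left(J \right)} = -8$ ($x{\left(J \right)} = -12 + 2 \cdot 2 = -12 + 4 = -8$)
$u{\left(t \right)} = - \frac{t}{8}$
$b = -69$ ($b = 3 - \left(80 - 8\right) = 3 - 72 = -69$)
$D = \frac{1}{91} \approx 0.010989$
$m{\left(q,O \right)} = - \frac{157}{69}$ ($m{\left(q,O \right)} = -4 + \left(\frac{q}{q} - \frac{50}{-69}\right) = -4 + \left(1 - - \frac{50}{69}\right) = -4 + \left(1 + \frac{50}{69}\right) = -4 + \frac{119}{69} = - \frac{157}{69}$)
$\sqrt{u{\left(229 \right)} + m{\left(l{\left(5,18 \right)},D \right)}} = \sqrt{\left(- \frac{1}{8}\right) 229 - \frac{157}{69}} = \sqrt{- \frac{229}{8} - \frac{157}{69}} = \sqrt{- \frac{17057}{552}} = \frac{i \sqrt{2353866}}{276}$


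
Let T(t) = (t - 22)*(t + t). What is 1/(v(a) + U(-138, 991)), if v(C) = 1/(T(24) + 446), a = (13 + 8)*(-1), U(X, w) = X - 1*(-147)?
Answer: 542/4879 ≈ 0.11109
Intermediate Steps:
U(X, w) = 147 + X (U(X, w) = X + 147 = 147 + X)
a = -21 (a = 21*(-1) = -21)
T(t) = 2*t*(-22 + t) (T(t) = (-22 + t)*(2*t) = 2*t*(-22 + t))
v(C) = 1/542 (v(C) = 1/(2*24*(-22 + 24) + 446) = 1/(2*24*2 + 446) = 1/(96 + 446) = 1/542)
1/(v(a) + U(-138, 991)) = 1/(1/542 + (147 - 138)) = 1/(1/542 + 9) = 1/(4879/542) = 542/4879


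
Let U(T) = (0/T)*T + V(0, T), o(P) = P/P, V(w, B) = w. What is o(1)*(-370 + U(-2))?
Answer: -370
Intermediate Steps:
o(P) = 1
U(T) = 0 (U(T) = (0/T)*T + 0 = 0*T + 0 = 0 + 0 = 0)
o(1)*(-370 + U(-2)) = 1*(-370 + 0) = 1*(-370) = -370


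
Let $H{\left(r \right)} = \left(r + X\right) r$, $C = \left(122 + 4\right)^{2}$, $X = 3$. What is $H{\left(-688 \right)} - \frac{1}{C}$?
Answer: $\frac{7482041279}{15876} \approx 4.7128 \cdot 10^{5}$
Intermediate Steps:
$C = 15876$ ($C = 126^{2} = 15876$)
$H{\left(r \right)} = r \left(3 + r\right)$ ($H{\left(r \right)} = \left(r + 3\right) r = \left(3 + r\right) r = r \left(3 + r\right)$)
$H{\left(-688 \right)} - \frac{1}{C} = - 688 \left(3 - 688\right) - \frac{1}{15876} = \left(-688\right) \left(-685\right) - \frac{1}{15876} = 471280 - \frac{1}{15876} = \frac{7482041279}{15876}$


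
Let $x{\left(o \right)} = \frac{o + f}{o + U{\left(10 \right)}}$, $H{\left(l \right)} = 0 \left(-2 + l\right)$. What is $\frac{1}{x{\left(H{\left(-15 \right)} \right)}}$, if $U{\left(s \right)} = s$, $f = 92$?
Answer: $\frac{5}{46} \approx 0.1087$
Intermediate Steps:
$H{\left(l \right)} = 0$
$x{\left(o \right)} = \frac{92 + o}{10 + o}$ ($x{\left(o \right)} = \frac{o + 92}{o + 10} = \frac{92 + o}{10 + o}$)
$\frac{1}{x{\left(H{\left(-15 \right)} \right)}} = \frac{1}{\frac{1}{10 + 0} \left(92 + 0\right)} = \frac{1}{\frac{1}{10} \cdot 92} = \frac{1}{\frac{46}{5}} = \frac{5}{46}$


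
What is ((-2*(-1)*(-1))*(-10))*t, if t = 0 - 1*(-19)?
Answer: 380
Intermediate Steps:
t = 19 (t = 0 + 19 = 19)
((-2*(-1)*(-1))*(-10))*t = ((-2*(-1)*(-1))*(-10))*19 = ((2*(-1))*(-10))*19 = -2*(-10)*19 = 20*19 = 380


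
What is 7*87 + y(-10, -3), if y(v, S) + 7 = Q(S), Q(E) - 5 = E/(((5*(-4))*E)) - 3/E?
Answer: 12159/20 ≈ 607.95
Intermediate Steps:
Q(E) = 99/20 - 3/E (Q(E) = 5 + (E/(((5*(-4))*E)) - 3/E) = 5 + (E/((-20*E)) - 3/E) = 5 + (E*(-1/(20*E)) - 3/E) = 5 + (-1/20 - 3/E) = 99/20 - 3/E)
y(v, S) = -41/20 - 3/S (y(v, S) = -7 + (99/20 - 3/S) = -41/20 - 3/S)
7*87 + y(-10, -3) = 7*87 + (-41/20 - 3/(-3)) = 609 + (-41/20 - 3*(-⅓)) = 609 + (-41/20 + 1) = 609 - 21/20 = 12159/20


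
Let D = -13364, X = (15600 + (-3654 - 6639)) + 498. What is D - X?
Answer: -19169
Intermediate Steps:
X = 5805 (X = (15600 - 10293) + 498 = 5307 + 498 = 5805)
D - X = -13364 - 1*5805 = -13364 - 5805 = -19169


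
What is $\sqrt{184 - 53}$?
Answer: $\sqrt{131} \approx 11.446$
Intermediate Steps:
$\sqrt{184 - 53} = \sqrt{131}$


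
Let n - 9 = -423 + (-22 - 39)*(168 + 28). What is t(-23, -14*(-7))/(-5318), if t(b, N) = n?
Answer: 6185/2659 ≈ 2.3261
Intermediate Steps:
n = -12370 (n = 9 + (-423 + (-22 - 39)*(168 + 28)) = 9 + (-423 - 61*196) = 9 + (-423 - 11956) = 9 - 12379 = -12370)
t(b, N) = -12370
t(-23, -14*(-7))/(-5318) = -12370/(-5318) = -12370*(-1/5318) = 6185/2659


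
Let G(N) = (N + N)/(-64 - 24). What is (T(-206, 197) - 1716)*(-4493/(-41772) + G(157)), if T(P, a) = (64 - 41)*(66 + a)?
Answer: -1722506156/114873 ≈ -14995.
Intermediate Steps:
T(P, a) = 1518 + 23*a (T(P, a) = 23*(66 + a) = 1518 + 23*a)
G(N) = -N/44 (G(N) = (2*N)/(-88) = (2*N)*(-1/88) = -N/44)
(T(-206, 197) - 1716)*(-4493/(-41772) + G(157)) = ((1518 + 23*197) - 1716)*(-4493/(-41772) - 1/44*157) = ((1518 + 4531) - 1716)*(-4493*(-1/41772) - 157/44) = (6049 - 1716)*(4493/41772 - 157/44) = 4333*(-397532/114873) = -1722506156/114873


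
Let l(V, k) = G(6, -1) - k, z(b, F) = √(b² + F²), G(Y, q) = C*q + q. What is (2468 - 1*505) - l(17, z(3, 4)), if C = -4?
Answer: 1965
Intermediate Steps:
G(Y, q) = -3*q (G(Y, q) = -4*q + q = -3*q)
z(b, F) = √(F² + b²)
l(V, k) = 3 - k (l(V, k) = -3*(-1) - k = 3 - k)
(2468 - 1*505) - l(17, z(3, 4)) = (2468 - 1*505) - (3 - √(4² + 3²)) = (2468 - 505) - (3 - √(16 + 9)) = 1963 - (3 - √25) = 1963 - (3 - 1*5) = 1963 - (3 - 5) = 1963 - 1*(-2) = 1963 + 2 = 1965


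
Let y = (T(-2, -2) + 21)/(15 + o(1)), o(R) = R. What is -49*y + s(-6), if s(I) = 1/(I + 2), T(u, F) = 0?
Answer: -1033/16 ≈ -64.563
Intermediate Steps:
s(I) = 1/(2 + I)
y = 21/16 (y = (0 + 21)/(15 + 1) = 21/16 ≈ 1.3125)
-49*y + s(-6) = -49*21/16 + 1/(2 - 6) = -1029/16 + 1/(-4) = -1029/16 - ¼ = -1033/16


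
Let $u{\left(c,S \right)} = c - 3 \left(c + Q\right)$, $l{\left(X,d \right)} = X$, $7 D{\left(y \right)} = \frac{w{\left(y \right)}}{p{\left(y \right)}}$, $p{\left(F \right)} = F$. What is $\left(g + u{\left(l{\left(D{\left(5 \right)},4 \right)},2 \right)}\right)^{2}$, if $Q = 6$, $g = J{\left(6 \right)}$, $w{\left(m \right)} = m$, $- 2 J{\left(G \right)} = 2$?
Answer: $\frac{18225}{49} \approx 371.94$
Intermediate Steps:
$J{\left(G \right)} = -1$ ($J{\left(G \right)} = \left(- \frac{1}{2}\right) 2 = -1$)
$g = -1$
$D{\left(y \right)} = \frac{1}{7}$ ($D{\left(y \right)} = \frac{y \frac{1}{y}}{7} = \frac{1}{7} \cdot 1 = \frac{1}{7}$)
$u{\left(c,S \right)} = -18 - 2 c$ ($u{\left(c,S \right)} = c - 3 \left(c + 6\right) = c - 3 \left(6 + c\right) = c - \left(18 + 3 c\right) = -18 - 2 c$)
$\left(g + u{\left(l{\left(D{\left(5 \right)},4 \right)},2 \right)}\right)^{2} = \left(-1 - \frac{128}{7}\right)^{2} = \left(- \frac{135}{7}\right)^{2} = \frac{18225}{49}$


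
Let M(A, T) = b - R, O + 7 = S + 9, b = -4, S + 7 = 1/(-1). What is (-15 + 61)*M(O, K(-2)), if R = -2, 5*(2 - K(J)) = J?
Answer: -92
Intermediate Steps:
K(J) = 2 - J/5
S = -8 (S = -7 + 1/(-1) = -7 + 1*(-1) = -7 - 1 = -8)
O = -6 (O = -7 + (-8 + 9) = -7 + 1 = -6)
M(A, T) = -2 (M(A, T) = -4 - 1*(-2) = -4 + 2 = -2)
(-15 + 61)*M(O, K(-2)) = (-15 + 61)*(-2) = 46*(-2) = -92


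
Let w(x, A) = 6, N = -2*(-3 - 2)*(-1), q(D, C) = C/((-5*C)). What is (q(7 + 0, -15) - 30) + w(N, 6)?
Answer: -121/5 ≈ -24.200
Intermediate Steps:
q(D, C) = -⅕ (q(D, C) = C*(-1/(5*C)) = -⅕)
N = -10 (N = -2*(-5)*(-1) = 10*(-1) = -10)
(q(7 + 0, -15) - 30) + w(N, 6) = (-⅕ - 30) + 6 = -151/5 + 6 = -121/5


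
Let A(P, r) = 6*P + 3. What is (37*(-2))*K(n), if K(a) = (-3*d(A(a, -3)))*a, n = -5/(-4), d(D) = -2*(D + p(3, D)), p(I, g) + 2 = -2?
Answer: -7215/2 ≈ -3607.5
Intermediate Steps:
p(I, g) = -4 (p(I, g) = -2 - 2 = -4)
A(P, r) = 3 + 6*P
d(D) = 8 - 2*D (d(D) = -2*(D - 4) = -2*(-4 + D) = 8 - 2*D)
n = 5/4 (n = -5*(-¼) = 5/4 ≈ 1.2500)
K(a) = a*(-6 + 36*a) (K(a) = (-3*(8 - 2*(3 + 6*a)))*a = (-3*(8 + (-6 - 12*a)))*a = (-3*(2 - 12*a))*a = (-6 + 36*a)*a = a*(-6 + 36*a))
(37*(-2))*K(n) = (37*(-2))*(6*(5/4)*(-1 + 6*(5/4))) = -444*5*(-1 + 15/2)/4 = -444*5*13/(4*2) = -74*195/4 = -7215/2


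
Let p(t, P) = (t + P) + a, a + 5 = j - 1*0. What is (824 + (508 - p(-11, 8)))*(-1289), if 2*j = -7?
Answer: -3463543/2 ≈ -1.7318e+6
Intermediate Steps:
j = -7/2 (j = (½)*(-7) = -7/2 ≈ -3.5000)
a = -17/2 (a = -5 + (-7/2 - 1*0) = -5 + (-7/2 + 0) = -5 - 7/2 = -17/2 ≈ -8.5000)
p(t, P) = -17/2 + P + t (p(t, P) = (t + P) - 17/2 = (P + t) - 17/2 = -17/2 + P + t)
(824 + (508 - p(-11, 8)))*(-1289) = (824 + (508 - (-17/2 + 8 - 11)))*(-1289) = (824 + (508 - 1*(-23/2)))*(-1289) = (824 + (508 + 23/2))*(-1289) = (824 + 1039/2)*(-1289) = (2687/2)*(-1289) = -3463543/2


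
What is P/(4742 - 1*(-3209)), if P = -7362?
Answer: -7362/7951 ≈ -0.92592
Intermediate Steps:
P/(4742 - 1*(-3209)) = -7362/(4742 - 1*(-3209)) = -7362/(4742 + 3209) = -7362/7951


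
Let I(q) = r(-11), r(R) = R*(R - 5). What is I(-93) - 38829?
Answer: -38653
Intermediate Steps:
r(R) = R*(-5 + R)
I(q) = 176 (I(q) = -11*(-5 - 11) = -11*(-16) = 176)
I(-93) - 38829 = 176 - 38829 = -38653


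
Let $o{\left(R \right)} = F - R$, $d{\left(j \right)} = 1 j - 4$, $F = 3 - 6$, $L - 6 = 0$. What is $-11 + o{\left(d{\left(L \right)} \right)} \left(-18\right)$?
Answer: $79$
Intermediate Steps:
$L = 6$ ($L = 6 + 0 = 6$)
$F = -3$ ($F = 3 - 6 = -3$)
$d{\left(j \right)} = -4 + j$ ($d{\left(j \right)} = j - 4 = -4 + j$)
$o{\left(R \right)} = -3 - R$
$-11 + o{\left(d{\left(L \right)} \right)} \left(-18\right) = -11 + \left(-3 - \left(-4 + 6\right)\right) \left(-18\right) = -11 + \left(-3 - 2\right) \left(-18\right) = -11 - -90 = -11 + 90 = 79$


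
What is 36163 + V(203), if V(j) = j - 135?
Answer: 36231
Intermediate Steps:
V(j) = -135 + j
36163 + V(203) = 36163 + (-135 + 203) = 36163 + 68 = 36231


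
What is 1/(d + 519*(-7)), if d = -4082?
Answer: -1/7715 ≈ -0.00012962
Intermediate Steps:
1/(d + 519*(-7)) = 1/(-4082 + 519*(-7)) = 1/(-4082 - 3633) = 1/(-7715) = -1/7715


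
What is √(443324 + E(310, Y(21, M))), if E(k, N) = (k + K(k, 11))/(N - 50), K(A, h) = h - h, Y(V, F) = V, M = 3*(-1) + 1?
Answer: 3*√41425166/29 ≈ 665.82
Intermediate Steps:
M = -2 (M = -3 + 1 = -2)
K(A, h) = 0
E(k, N) = k/(-50 + N) (E(k, N) = (k + 0)/(N - 50) = k/(-50 + N))
√(443324 + E(310, Y(21, M))) = √(443324 + 310/(-50 + 21)) = √(443324 + 310/(-29)) = √(443324 + 310*(-1/29)) = √(443324 - 310/29) = √(12856086/29) = 3*√41425166/29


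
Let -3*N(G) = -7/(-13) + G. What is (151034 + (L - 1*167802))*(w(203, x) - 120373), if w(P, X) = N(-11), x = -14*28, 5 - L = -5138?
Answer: 18190842625/13 ≈ 1.3993e+9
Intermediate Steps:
L = 5143 (L = 5 - 1*(-5138) = 5 + 5138 = 5143)
x = -392
N(G) = -7/39 - G/3 (N(G) = -(-7/(-13) + G)/3 = -(-7*(-1/13) + G)/3 = -(7/13 + G)/3 = -7/39 - G/3)
w(P, X) = 136/39 (w(P, X) = -7/39 - ⅓*(-11) = -7/39 + 11/3 = 136/39)
(151034 + (L - 1*167802))*(w(203, x) - 120373) = (151034 + (5143 - 1*167802))*(136/39 - 120373) = (151034 + (5143 - 167802))*(-4694411/39) = (151034 - 162659)*(-4694411/39) = -11625*(-4694411/39) = 18190842625/13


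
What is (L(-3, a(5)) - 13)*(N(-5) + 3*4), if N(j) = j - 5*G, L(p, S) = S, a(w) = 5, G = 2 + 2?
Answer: 104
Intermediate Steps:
G = 4
N(j) = -20 + j (N(j) = j - 5*4 = j - 20 = -20 + j)
(L(-3, a(5)) - 13)*(N(-5) + 3*4) = (5 - 13)*((-20 - 5) + 3*4) = -8*(-25 + 12) = -8*(-13) = 104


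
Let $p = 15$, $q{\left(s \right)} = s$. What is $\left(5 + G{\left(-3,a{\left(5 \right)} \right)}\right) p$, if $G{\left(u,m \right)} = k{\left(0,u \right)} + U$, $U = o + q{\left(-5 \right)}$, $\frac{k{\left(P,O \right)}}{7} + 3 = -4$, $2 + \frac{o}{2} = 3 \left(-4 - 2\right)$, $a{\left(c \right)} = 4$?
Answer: $-1335$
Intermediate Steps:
$o = -40$ ($o = -4 + 2 \cdot 3 \left(-4 - 2\right) = -4 + 2 \cdot 3 \left(-6\right) = -4 + 2 \left(-18\right) = -4 - 36 = -40$)
$k{\left(P,O \right)} = -49$ ($k{\left(P,O \right)} = -21 + 7 \left(-4\right) = -21 - 28 = -49$)
$U = -45$ ($U = -40 - 5 = -45$)
$G{\left(u,m \right)} = -94$ ($G{\left(u,m \right)} = -49 - 45 = -94$)
$\left(5 + G{\left(-3,a{\left(5 \right)} \right)}\right) p = \left(5 - 94\right) 15 = \left(-89\right) 15 = -1335$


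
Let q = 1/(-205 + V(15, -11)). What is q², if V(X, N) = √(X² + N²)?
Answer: (205 - √346)⁻² ≈ 2.8781e-5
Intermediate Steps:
V(X, N) = √(N² + X²)
q = 1/(-205 + √346) (q = 1/(-205 + √((-11)² + 15²)) = 1/(-205 + √(121 + 225)) = 1/(-205 + √346) ≈ -0.0053648)
q² = (-205/41679 - √346/41679)²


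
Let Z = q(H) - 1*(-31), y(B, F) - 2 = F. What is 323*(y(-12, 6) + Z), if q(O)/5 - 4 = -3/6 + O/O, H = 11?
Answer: 39729/2 ≈ 19865.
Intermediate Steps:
y(B, F) = 2 + F
q(O) = 45/2 (q(O) = 20 + 5*(-3/6 + O/O) = 20 + 5*(-3*1/6 + 1) = 20 + 5*(-1/2 + 1) = 20 + 5*(1/2) = 20 + 5/2 = 45/2)
Z = 107/2 (Z = 45/2 - 1*(-31) = 45/2 + 31 = 107/2 ≈ 53.500)
323*(y(-12, 6) + Z) = 323*((2 + 6) + 107/2) = 323*(8 + 107/2) = 323*(123/2) = 39729/2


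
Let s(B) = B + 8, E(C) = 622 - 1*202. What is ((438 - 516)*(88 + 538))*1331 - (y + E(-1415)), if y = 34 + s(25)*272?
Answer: -64999498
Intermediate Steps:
E(C) = 420 (E(C) = 622 - 202 = 420)
s(B) = 8 + B
y = 9010 (y = 34 + (8 + 25)*272 = 34 + 33*272 = 34 + 8976 = 9010)
((438 - 516)*(88 + 538))*1331 - (y + E(-1415)) = ((438 - 516)*(88 + 538))*1331 - (9010 + 420) = -78*626*1331 - 1*9430 = -48828*1331 - 9430 = -64990068 - 9430 = -64999498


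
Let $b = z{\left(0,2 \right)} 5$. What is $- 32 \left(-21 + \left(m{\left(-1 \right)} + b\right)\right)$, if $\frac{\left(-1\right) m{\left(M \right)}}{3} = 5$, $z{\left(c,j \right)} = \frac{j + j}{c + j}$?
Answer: $832$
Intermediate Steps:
$z{\left(c,j \right)} = \frac{2 j}{c + j}$
$b = 10$ ($b = 2 \cdot 2 \frac{1}{0 + 2} \cdot 5 = 2 \cdot 2 \cdot \frac{1}{2} \cdot 5 = 2 \cdot 5 = 10$)
$m{\left(M \right)} = -15$ ($m{\left(M \right)} = \left(-3\right) 5 = -15$)
$- 32 \left(-21 + \left(m{\left(-1 \right)} + b\right)\right) = - 32 \left(-21 + \left(-15 + 10\right)\right) = - 32 \left(-21 - 5\right) = \left(-32\right) \left(-26\right) = 832$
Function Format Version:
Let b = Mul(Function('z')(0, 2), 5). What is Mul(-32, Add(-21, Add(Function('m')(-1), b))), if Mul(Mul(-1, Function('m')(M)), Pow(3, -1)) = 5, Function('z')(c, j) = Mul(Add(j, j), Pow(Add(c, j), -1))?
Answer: 832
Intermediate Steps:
Function('z')(c, j) = Mul(2, j, Pow(Add(c, j), -1)) (Function('z')(c, j) = Mul(Mul(2, j), Pow(Add(c, j), -1)) = Mul(2, j, Pow(Add(c, j), -1)))
b = 10 (b = Mul(Mul(2, 2, Pow(Add(0, 2), -1)), 5) = Mul(Mul(2, 2, Pow(2, -1)), 5) = Mul(Mul(2, 2, Rational(1, 2)), 5) = Mul(2, 5) = 10)
Function('m')(M) = -15 (Function('m')(M) = Mul(-3, 5) = -15)
Mul(-32, Add(-21, Add(Function('m')(-1), b))) = Mul(-32, Add(-21, Add(-15, 10))) = Mul(-32, Add(-21, -5)) = Mul(-32, -26) = 832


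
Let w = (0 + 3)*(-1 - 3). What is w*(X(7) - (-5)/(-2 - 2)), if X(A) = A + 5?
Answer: -129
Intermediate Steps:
X(A) = 5 + A
w = -12 (w = 3*(-4) = -12)
w*(X(7) - (-5)/(-2 - 2)) = -12*((5 + 7) - (-5)/(-2 - 2)) = -12*(12 - (-5)/(-4)) = -12*(12 - (-5)*(-1)/4) = -12*(12 - 1*5/4) = -12*(12 - 5/4) = -12*43/4 = -129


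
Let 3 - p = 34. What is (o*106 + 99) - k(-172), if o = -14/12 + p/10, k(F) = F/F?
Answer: -5314/15 ≈ -354.27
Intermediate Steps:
k(F) = 1
p = -31 (p = 3 - 1*34 = 3 - 34 = -31)
o = -64/15 (o = -14/12 - 31/10 = -14*1/12 - 31*1/10 = -7/6 - 31/10 = -64/15 ≈ -4.2667)
(o*106 + 99) - k(-172) = (-64/15*106 + 99) - 1*1 = (-6784/15 + 99) - 1 = -5299/15 - 1 = -5314/15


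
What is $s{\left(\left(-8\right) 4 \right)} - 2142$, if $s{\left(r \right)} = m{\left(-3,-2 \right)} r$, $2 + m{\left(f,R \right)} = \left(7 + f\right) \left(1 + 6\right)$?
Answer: $-2974$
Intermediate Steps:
$m{\left(f,R \right)} = 47 + 7 f$ ($m{\left(f,R \right)} = -2 + \left(7 + f\right) \left(1 + 6\right) = -2 + \left(7 + f\right) 7 = -2 + \left(49 + 7 f\right) = 47 + 7 f$)
$s{\left(r \right)} = 26 r$ ($s{\left(r \right)} = \left(47 + 7 \left(-3\right)\right) r = \left(47 - 21\right) r = 26 r$)
$s{\left(\left(-8\right) 4 \right)} - 2142 = 26 \left(\left(-8\right) 4\right) - 2142 = 26 \left(-32\right) - 2142 = -832 - 2142 = -2974$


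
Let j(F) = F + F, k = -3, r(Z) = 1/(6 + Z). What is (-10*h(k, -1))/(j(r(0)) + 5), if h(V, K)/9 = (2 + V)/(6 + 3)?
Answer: 15/8 ≈ 1.8750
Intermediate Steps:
j(F) = 2*F
h(V, K) = 2 + V (h(V, K) = 9*((2 + V)/(6 + 3)) = 9*((2 + V)/9) = 9*((2 + V)*(⅑)) = 9*(2/9 + V/9) = 2 + V)
(-10*h(k, -1))/(j(r(0)) + 5) = (-10*(2 - 3))/(2/(6 + 0) + 5) = (-10*(-1))/(2/6 + 5) = 10/(2*(⅙) + 5) = 10/(⅓ + 5) = 10/(16/3) = 10*(3/16) = 15/8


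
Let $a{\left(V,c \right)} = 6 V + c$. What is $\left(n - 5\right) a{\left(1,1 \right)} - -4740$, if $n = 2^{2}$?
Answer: $4733$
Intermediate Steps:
$a{\left(V,c \right)} = c + 6 V$
$n = 4$
$\left(n - 5\right) a{\left(1,1 \right)} - -4740 = \left(4 - 5\right) \left(1 + 6 \cdot 1\right) - -4740 = - (1 + 6) + 4740 = \left(-1\right) 7 + 4740 = -7 + 4740 = 4733$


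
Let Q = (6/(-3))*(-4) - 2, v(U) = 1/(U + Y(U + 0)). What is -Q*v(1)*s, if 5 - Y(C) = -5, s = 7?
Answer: -42/11 ≈ -3.8182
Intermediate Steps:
Y(C) = 10 (Y(C) = 5 - 1*(-5) = 5 + 5 = 10)
v(U) = 1/(10 + U) (v(U) = 1/(U + 10) = 1/(10 + U))
Q = 6 (Q = (6*(-⅓))*(-4) - 2 = -2*(-4) - 2 = 8 - 2 = 6)
-Q*v(1)*s = -6/(10 + 1)*7 = -6/11*7 = -6*(1/11)*7 = -6*7/11 = -1*42/11 = -42/11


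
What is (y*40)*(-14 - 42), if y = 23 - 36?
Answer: 29120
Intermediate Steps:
y = -13
(y*40)*(-14 - 42) = (-13*40)*(-14 - 42) = -520*(-56) = 29120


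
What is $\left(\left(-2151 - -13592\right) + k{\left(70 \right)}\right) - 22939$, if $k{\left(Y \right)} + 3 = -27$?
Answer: $-11528$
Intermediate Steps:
$k{\left(Y \right)} = -30$ ($k{\left(Y \right)} = -3 - 27 = -30$)
$\left(\left(-2151 - -13592\right) + k{\left(70 \right)}\right) - 22939 = \left(\left(-2151 - -13592\right) - 30\right) - 22939 = \left(\left(-2151 + 13592\right) - 30\right) - 22939 = \left(11441 - 30\right) - 22939 = 11411 - 22939 = -11528$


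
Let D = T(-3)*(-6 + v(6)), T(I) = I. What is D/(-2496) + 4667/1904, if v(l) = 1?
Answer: 242089/99008 ≈ 2.4451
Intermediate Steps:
D = 15 (D = -3*(-6 + 1) = -3*(-5) = 15)
D/(-2496) + 4667/1904 = 15/(-2496) + 4667/1904 = 15*(-1/2496) + 4667*(1/1904) = -5/832 + 4667/1904 = 242089/99008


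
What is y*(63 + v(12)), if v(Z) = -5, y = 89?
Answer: 5162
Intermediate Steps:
y*(63 + v(12)) = 89*(63 - 5) = 89*58 = 5162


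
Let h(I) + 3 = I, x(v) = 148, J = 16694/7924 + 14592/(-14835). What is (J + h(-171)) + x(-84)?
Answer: -487389593/19592090 ≈ -24.877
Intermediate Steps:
J = 22004747/19592090 (J = 16694*(1/7924) + 14592*(-1/14835) = 8347/3962 - 4864/4945 = 22004747/19592090 ≈ 1.1231)
h(I) = -3 + I
(J + h(-171)) + x(-84) = (22004747/19592090 + (-3 - 171)) + 148 = (22004747/19592090 - 174) + 148 = -3387018913/19592090 + 148 = -487389593/19592090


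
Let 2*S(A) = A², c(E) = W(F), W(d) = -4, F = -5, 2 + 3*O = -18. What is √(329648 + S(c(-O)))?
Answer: 2*√82414 ≈ 574.16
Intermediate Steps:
O = -20/3 (O = -⅔ + (⅓)*(-18) = -⅔ - 6 = -20/3 ≈ -6.6667)
c(E) = -4
S(A) = A²/2
√(329648 + S(c(-O))) = √(329648 + (½)*(-4)²) = √(329648 + (½)*16) = √(329648 + 8) = √329656 = 2*√82414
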